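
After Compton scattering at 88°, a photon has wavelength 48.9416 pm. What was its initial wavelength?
46.6000 pm

From λ' = λ + Δλ, we have λ = λ' - Δλ

First calculate the Compton shift:
Δλ = λ_C(1 - cos θ)
Δλ = 2.4263 × (1 - cos(88°))
Δλ = 2.4263 × 0.9651
Δλ = 2.3416 pm

Initial wavelength:
λ = λ' - Δλ
λ = 48.9416 - 2.3416
λ = 46.6000 pm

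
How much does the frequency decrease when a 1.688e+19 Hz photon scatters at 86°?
1.903e+18 Hz (decrease)

Convert frequency to wavelength (c = 299792458 m/s):
λ₀ = c/f₀ = 299792458/1.688e+19 = 1.7760217e-11 m = 17.7602 pm

Calculate Compton shift:
Δλ = λ_C(1 - cos(86°)) = 2.2571 pm

Final wavelength:
λ' = λ₀ + Δλ = 17.7602 + 2.2571 = 20.0173 pm

Final frequency:
f' = c/λ' = 299792458/2.0017276e-11 = 1.4976686e+19 Hz

Frequency shift (decrease):
Δf = f₀ - f' = 1.688e+19 - 1.4976686e+19 = 1.903e+18 Hz

(Intermediate values are shown rounded; full precision is carried through to the final answer.)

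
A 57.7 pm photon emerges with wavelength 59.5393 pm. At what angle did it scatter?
76.00°

First find the wavelength shift:
Δλ = λ' - λ = 59.5393 - 57.7 = 1.8393 pm

Using Δλ = λ_C(1 - cos θ), with λ_C = h/(m_e·c) ≈ 2.42631024 pm:
cos θ = 1 - Δλ/λ_C
cos θ = 1 - 1.8393/2.42631024
cos θ = 0.241935

θ = arccos(0.241935)
θ = 76.00°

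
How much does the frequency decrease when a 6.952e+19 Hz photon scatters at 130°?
3.339e+19 Hz (decrease)

Convert frequency to wavelength (c = 299792458 m/s):
λ₀ = c/f₀ = 299792458/6.952e+19 = 4.3123196e-12 m = 4.3123 pm

Calculate Compton shift:
Δλ = λ_C(1 - cos(130°)) = 3.9859 pm

Final wavelength:
λ' = λ₀ + Δλ = 4.3123 + 3.9859 = 8.2982 pm

Final frequency:
f' = c/λ' = 299792458/8.2982320e-12 = 3.6127269e+19 Hz

Frequency shift (decrease):
Δf = f₀ - f' = 6.952e+19 - 3.6127269e+19 = 3.339e+19 Hz

(Intermediate values are shown rounded; full precision is carried through to the final answer.)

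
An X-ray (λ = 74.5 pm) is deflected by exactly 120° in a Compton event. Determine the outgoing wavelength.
78.1395 pm

Using the Compton formula: λ' = λ + λ_C(1 − cos θ)

For θ = 120°, cos θ = -1/2 (exact) = -0.5000, so:
1 − cos 120° = 1 − (-1/2) = 1.5000

Δλ = λ_C × 1.5000 = 2.4263 × 1.5000 = 3.6395 pm

λ' = 74.5 + 3.6395 = 78.1395 pm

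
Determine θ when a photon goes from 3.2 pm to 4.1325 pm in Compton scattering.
52.00°

First find the wavelength shift:
Δλ = λ' - λ = 4.1325 - 3.2 = 0.9325 pm

Using Δλ = λ_C(1 - cos θ), with λ_C = h/(m_e·c) ≈ 2.42631024 pm:
cos θ = 1 - Δλ/λ_C
cos θ = 1 - 0.9325/2.42631024
cos θ = 0.615672

θ = arccos(0.615672)
θ = 52.00°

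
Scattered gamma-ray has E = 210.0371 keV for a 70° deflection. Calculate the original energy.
287.8999 keV

Convert final energy to wavelength (hc ≈ 1239.842 keV·pm):
λ' = hc/E' = 1239.842 / 210.0371 = 5.9030 pm

Calculate the Compton shift:
Δλ = λ_C(1 - cos(70°))
Δλ = 2.4263 × (1 - cos(70°))
Δλ = 1.5965 pm

Initial wavelength:
λ = λ' - Δλ = 5.9030 - 1.5965 = 4.3065 pm

Initial energy:
E = hc/λ = 1239.842 / 4.3065 = 287.8999 keV

(Intermediate values are shown rounded; full precision is carried through to the final answer.)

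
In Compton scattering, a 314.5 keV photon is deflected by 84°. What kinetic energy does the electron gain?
111.7443 keV

By energy conservation: K_e = E_initial - E_final

First find the scattered photon energy:
Initial wavelength: λ = hc/E = 3.9423 pm
Compton shift: Δλ = λ_C(1 - cos(84°)) = 2.1727 pm
Final wavelength: λ' = 3.9423 + 2.1727 = 6.1150 pm
Final photon energy: E' = hc/λ' = 202.7557 keV

Electron kinetic energy:
K_e = E - E' = 314.5000 - 202.7557 = 111.7443 keV

(Intermediate values are shown rounded; full precision is carried through to the final answer.)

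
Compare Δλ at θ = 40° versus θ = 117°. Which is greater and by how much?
117° produces the larger shift by a factor of 6.215

Calculate both shifts using Δλ = λ_C(1 - cos θ):

For θ₁ = 40°:
Δλ₁ = 2.4263 × (1 - cos(40°))
Δλ₁ = 2.4263 × 0.2340
Δλ₁ = 0.5676 pm

For θ₂ = 117°:
Δλ₂ = 2.4263 × (1 - cos(117°))
Δλ₂ = 2.4263 × 1.4540
Δλ₂ = 3.5278 pm

The 117° angle produces the larger shift.
Ratio: 3.5278/0.5676 = 6.215

(Intermediate values are shown rounded; full precision is carried through to the final answer.)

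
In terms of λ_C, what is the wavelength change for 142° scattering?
1.7880 λ_C

The Compton shift formula is:
Δλ = λ_C(1 - cos θ)

Dividing both sides by λ_C:
Δλ/λ_C = 1 - cos θ

For θ = 142°:
Δλ/λ_C = 1 - cos(142°)
Δλ/λ_C = 1 - -0.7880
Δλ/λ_C = 1.7880

This means the shift is 1.7880 × λ_C = 4.3383 pm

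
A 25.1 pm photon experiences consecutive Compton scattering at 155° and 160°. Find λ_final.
34.4316 pm

Apply Compton shift twice:

First scattering at θ₁ = 155°:
Δλ₁ = λ_C(1 - cos(155°))
Δλ₁ = 2.4263 × 1.9063
Δλ₁ = 4.6253 pm

After first scattering:
λ₁ = 25.1 + 4.6253 = 29.7253 pm

Second scattering at θ₂ = 160°:
Δλ₂ = λ_C(1 - cos(160°))
Δλ₂ = 2.4263 × 1.9397
Δλ₂ = 4.7063 pm

Final wavelength:
λ₂ = 29.7253 + 4.7063 = 34.4316 pm

Total shift: Δλ_total = 4.6253 + 4.7063 = 9.3316 pm

(Intermediate values are shown rounded; full precision is carried through to the final answer.)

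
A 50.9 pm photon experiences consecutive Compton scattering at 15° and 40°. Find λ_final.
51.5503 pm

Apply Compton shift twice:

First scattering at θ₁ = 15°:
Δλ₁ = λ_C(1 - cos(15°))
Δλ₁ = 2.4263 × 0.0341
Δλ₁ = 0.0827 pm

After first scattering:
λ₁ = 50.9 + 0.0827 = 50.9827 pm

Second scattering at θ₂ = 40°:
Δλ₂ = λ_C(1 - cos(40°))
Δλ₂ = 2.4263 × 0.2340
Δλ₂ = 0.5676 pm

Final wavelength:
λ₂ = 50.9827 + 0.5676 = 51.5503 pm

Total shift: Δλ_total = 0.0827 + 0.5676 = 0.6503 pm

(Intermediate values are shown rounded; full precision is carried through to the final answer.)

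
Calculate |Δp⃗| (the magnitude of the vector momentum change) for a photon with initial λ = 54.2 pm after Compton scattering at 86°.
1.6346e-23 kg·m/s

Photon momentum magnitude is p = h/λ.

Initial momentum:
p₀ = h/λ = 6.6261e-34/5.4200e-11 = 1.2225e-23 kg·m/s

After scattering:
λ' = λ + Δλ = 54.2 + 2.2571 = 56.4571 pm
p' = h/λ' = 6.6261e-34/5.6457e-11 = 1.1736e-23 kg·m/s

Momentum is a vector; the scattered photon's direction makes angle θ = 86° with the incident direction. The magnitude of the vector change Δp⃗ = p⃗₀ − p⃗' is found from the law of cosines:
|Δp⃗|² = p₀² + p'² − 2p₀p'cos θ
|Δp⃗|² = (1.2225e-23)² + (1.1736e-23)² − 2·1.2225e-23·1.1736e-23·cos(86°)
|Δp⃗| = 1.6346e-23 kg·m/s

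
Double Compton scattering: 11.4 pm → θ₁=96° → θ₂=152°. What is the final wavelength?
18.6485 pm

Apply Compton shift twice:

First scattering at θ₁ = 96°:
Δλ₁ = λ_C(1 - cos(96°))
Δλ₁ = 2.4263 × 1.1045
Δλ₁ = 2.6799 pm

After first scattering:
λ₁ = 11.4 + 2.6799 = 14.0799 pm

Second scattering at θ₂ = 152°:
Δλ₂ = λ_C(1 - cos(152°))
Δλ₂ = 2.4263 × 1.8829
Δλ₂ = 4.5686 pm

Final wavelength:
λ₂ = 14.0799 + 4.5686 = 18.6485 pm

Total shift: Δλ_total = 2.6799 + 4.5686 = 7.2485 pm

(Intermediate values are shown rounded; full precision is carried through to the final answer.)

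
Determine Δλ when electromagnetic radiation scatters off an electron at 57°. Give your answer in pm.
1.1048 pm

Using the Compton scattering formula:
Δλ = λ_C(1 - cos θ)

where λ_C = h/(m_e·c) ≈ 2.4263 pm is the Compton wavelength of an electron.

For θ = 57°:
cos(57°) = 0.5446
1 - cos(57°) = 0.4554

Δλ = 2.4263 × 0.4554
Δλ = 1.1048 pm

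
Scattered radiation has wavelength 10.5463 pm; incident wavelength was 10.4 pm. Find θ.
20.00°

First find the wavelength shift:
Δλ = λ' - λ = 10.5463 - 10.4 = 0.1463 pm

Using Δλ = λ_C(1 - cos θ), with λ_C = h/(m_e·c) ≈ 2.42631024 pm:
cos θ = 1 - Δλ/λ_C
cos θ = 1 - 0.1463/2.42631024
cos θ = 0.939703

θ = arccos(0.939703)
θ = 20.00°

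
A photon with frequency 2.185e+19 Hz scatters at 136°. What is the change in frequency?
5.094e+18 Hz (decrease)

Convert frequency to wavelength (c = 299792458 m/s):
λ₀ = c/f₀ = 299792458/2.185e+19 = 1.3720479e-11 m = 13.7205 pm

Calculate Compton shift:
Δλ = λ_C(1 - cos(136°)) = 4.1717 pm

Final wavelength:
λ' = λ₀ + Δλ = 13.7205 + 4.1717 = 17.8921 pm

Final frequency:
f' = c/λ' = 299792458/1.7892130e-11 = 1.6755548e+19 Hz

Frequency shift (decrease):
Δf = f₀ - f' = 2.185e+19 - 1.6755548e+19 = 5.094e+18 Hz

(Intermediate values are shown rounded; full precision is carried through to the final answer.)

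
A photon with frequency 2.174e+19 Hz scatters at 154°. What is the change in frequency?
5.444e+18 Hz (decrease)

Convert frequency to wavelength (c = 299792458 m/s):
λ₀ = c/f₀ = 299792458/2.174e+19 = 1.3789901e-11 m = 13.7899 pm

Calculate Compton shift:
Δλ = λ_C(1 - cos(154°)) = 4.6071 pm

Final wavelength:
λ' = λ₀ + Δλ = 13.7899 + 4.6071 = 18.3970 pm

Final frequency:
f' = c/λ' = 299792458/1.8396965e-11 = 1.6295756e+19 Hz

Frequency shift (decrease):
Δf = f₀ - f' = 2.174e+19 - 1.6295756e+19 = 5.444e+18 Hz

(Intermediate values are shown rounded; full precision is carried through to the final answer.)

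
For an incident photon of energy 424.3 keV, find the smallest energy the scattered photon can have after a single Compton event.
159.4712 keV (at θ = 180°)

The scattered photon has minimum energy when its wavelength is maximum, i.e., when the Compton shift Δλ = λ_C(1 − cos θ) is maximum. This occurs at θ = 180° (backscattering), giving Δλ_max = 2λ_C = 4.8526 pm.

Initial wavelength: λ₀ = hc/E₀ = 2.9221 pm
Maximum final wavelength: λ'_max = λ₀ + 2λ_C = 2.9221 + 4.8526 = 7.7747 pm
Minimum final energy: E'_min = hc/λ'_max = 159.4712 keV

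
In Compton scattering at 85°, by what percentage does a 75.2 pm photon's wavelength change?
2.9453%

Calculate the Compton shift:
Δλ = λ_C(1 - cos(85°))
Δλ = 2.4263 × (1 - cos(85°))
Δλ = 2.4263 × 0.9128
Δλ = 2.2148 pm

Percentage change:
(Δλ/λ₀) × 100 = (2.2148/75.2) × 100
= 2.9453%

(Intermediate values are shown rounded; full precision is carried through to the final answer.)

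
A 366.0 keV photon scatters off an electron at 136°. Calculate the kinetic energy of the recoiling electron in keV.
201.9823 keV

By energy conservation: K_e = E_initial - E_final

First find the scattered photon energy:
Initial wavelength: λ = hc/E = 3.3875 pm
Compton shift: Δλ = λ_C(1 - cos(136°)) = 4.1717 pm
Final wavelength: λ' = 3.3875 + 4.1717 = 7.5592 pm
Final photon energy: E' = hc/λ' = 164.0177 keV

Electron kinetic energy:
K_e = E - E' = 366.0000 - 164.0177 = 201.9823 keV

(Intermediate values are shown rounded; full precision is carried through to the final answer.)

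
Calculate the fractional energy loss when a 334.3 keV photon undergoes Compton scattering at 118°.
0.4901 (or 49.01%)

Calculate initial and final photon energies:

Initial: E₀ = 334.3 keV → λ₀ = 3.7088 pm
Compton shift: Δλ = 3.5654 pm
Final wavelength: λ' = 7.2742 pm
Final energy: E' = 170.4446 keV

Fractional energy loss:
(E₀ - E')/E₀ = (334.3000 - 170.4446)/334.3000
= 163.8554/334.3000
= 0.4901
= 49.01%

(Intermediate values are shown rounded; full precision is carried through to the final answer.)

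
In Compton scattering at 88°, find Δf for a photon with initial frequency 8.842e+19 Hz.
3.612e+19 Hz (decrease)

Convert frequency to wavelength (c = 299792458 m/s):
λ₀ = c/f₀ = 299792458/8.842e+19 = 3.3905503e-12 m = 3.3906 pm

Calculate Compton shift:
Δλ = λ_C(1 - cos(88°)) = 2.3416 pm

Final wavelength:
λ' = λ₀ + Δλ = 3.3906 + 2.3416 = 5.7322 pm

Final frequency:
f' = c/λ' = 299792458/5.7321835e-12 = 5.2299871e+19 Hz

Frequency shift (decrease):
Δf = f₀ - f' = 8.842e+19 - 5.2299871e+19 = 3.612e+19 Hz

(Intermediate values are shown rounded; full precision is carried through to the final answer.)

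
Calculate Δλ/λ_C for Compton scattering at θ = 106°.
1.2756 λ_C

The Compton shift formula is:
Δλ = λ_C(1 - cos θ)

Dividing both sides by λ_C:
Δλ/λ_C = 1 - cos θ

For θ = 106°:
Δλ/λ_C = 1 - cos(106°)
Δλ/λ_C = 1 - -0.2756
Δλ/λ_C = 1.2756

This means the shift is 1.2756 × λ_C = 3.0951 pm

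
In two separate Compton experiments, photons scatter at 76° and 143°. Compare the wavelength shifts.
143° produces the larger shift by a factor of 2.373

Calculate both shifts using Δλ = λ_C(1 - cos θ):

For θ₁ = 76°:
Δλ₁ = 2.4263 × (1 - cos(76°))
Δλ₁ = 2.4263 × 0.7581
Δλ₁ = 1.8393 pm

For θ₂ = 143°:
Δλ₂ = 2.4263 × (1 - cos(143°))
Δλ₂ = 2.4263 × 1.7986
Δλ₂ = 4.3640 pm

The 143° angle produces the larger shift.
Ratio: 4.3640/1.8393 = 2.373

(Intermediate values are shown rounded; full precision is carried through to the final answer.)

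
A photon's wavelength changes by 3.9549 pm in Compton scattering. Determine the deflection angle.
129.05°

From the Compton formula Δλ = λ_C(1 - cos θ), we can solve for θ:

cos θ = 1 - Δλ/λ_C

Given:
- Δλ = 3.9549 pm
- λ_C = h/(m_e·c) ≈ 2.42631024 pm

cos θ = 1 - 3.9549/2.42631024
cos θ = 1 - 1.630006
cos θ = -0.630006

θ = arccos(-0.630006)
θ = 129.05°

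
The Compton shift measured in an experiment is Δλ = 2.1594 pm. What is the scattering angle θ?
83.68°

From the Compton formula Δλ = λ_C(1 - cos θ), we can solve for θ:

cos θ = 1 - Δλ/λ_C

Given:
- Δλ = 2.1594 pm
- λ_C = h/(m_e·c) ≈ 2.42631024 pm

cos θ = 1 - 2.1594/2.42631024
cos θ = 1 - 0.889993
cos θ = 0.110007

θ = arccos(0.110007)
θ = 83.68°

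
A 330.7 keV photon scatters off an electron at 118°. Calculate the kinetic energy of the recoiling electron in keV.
161.1962 keV

By energy conservation: K_e = E_initial - E_final

First find the scattered photon energy:
Initial wavelength: λ = hc/E = 3.7491 pm
Compton shift: Δλ = λ_C(1 - cos(118°)) = 3.5654 pm
Final wavelength: λ' = 3.7491 + 3.5654 = 7.3145 pm
Final photon energy: E' = hc/λ' = 169.5038 keV

Electron kinetic energy:
K_e = E - E' = 330.7000 - 169.5038 = 161.1962 keV

(Intermediate values are shown rounded; full precision is carried through to the final answer.)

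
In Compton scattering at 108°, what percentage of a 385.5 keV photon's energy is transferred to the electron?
0.4969 (or 49.69%)

Calculate initial and final photon energies:

Initial: E₀ = 385.5 keV → λ₀ = 3.2162 pm
Compton shift: Δλ = 3.1761 pm
Final wavelength: λ' = 6.3923 pm
Final energy: E' = 193.9595 keV

Fractional energy loss:
(E₀ - E')/E₀ = (385.5000 - 193.9595)/385.5000
= 191.5405/385.5000
= 0.4969
= 49.69%

(Intermediate values are shown rounded; full precision is carried through to the final answer.)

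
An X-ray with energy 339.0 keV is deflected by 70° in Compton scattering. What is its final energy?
235.9889 keV

First convert energy to wavelength:
λ = hc/E, with hc ≈ 1239.842 keV·pm (i.e. 1239.842 eV·nm)

For E = 339.0 keV = 339000 eV:
λ = 1239.842 keV·pm / 339.0 keV
λ = 3.6574 pm

Calculate the Compton shift:
Δλ = λ_C(1 - cos(70°)) = 2.4263 × 0.6580
Δλ = 1.5965 pm

Final wavelength:
λ' = 3.6574 + 1.5965 = 5.2538 pm

Final energy:
E' = hc/λ' = 1239.842 / 5.2538 = 235.9889 keV

(Intermediate values are shown rounded; full precision is carried through to the final answer.)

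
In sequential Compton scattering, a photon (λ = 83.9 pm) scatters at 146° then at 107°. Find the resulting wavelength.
91.4735 pm

Apply Compton shift twice:

First scattering at θ₁ = 146°:
Δλ₁ = λ_C(1 - cos(146°))
Δλ₁ = 2.4263 × 1.8290
Δλ₁ = 4.4378 pm

After first scattering:
λ₁ = 83.9 + 4.4378 = 88.3378 pm

Second scattering at θ₂ = 107°:
Δλ₂ = λ_C(1 - cos(107°))
Δλ₂ = 2.4263 × 1.2924
Δλ₂ = 3.1357 pm

Final wavelength:
λ₂ = 88.3378 + 3.1357 = 91.4735 pm

Total shift: Δλ_total = 4.4378 + 3.1357 = 7.5735 pm

(Intermediate values are shown rounded; full precision is carried through to the final answer.)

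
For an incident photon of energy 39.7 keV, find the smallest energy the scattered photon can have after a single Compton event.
34.3609 keV (at θ = 180°)

The scattered photon has minimum energy when its wavelength is maximum, i.e., when the Compton shift Δλ = λ_C(1 − cos θ) is maximum. This occurs at θ = 180° (backscattering), giving Δλ_max = 2λ_C = 4.8526 pm.

Initial wavelength: λ₀ = hc/E₀ = 31.2303 pm
Maximum final wavelength: λ'_max = λ₀ + 2λ_C = 31.2303 + 4.8526 = 36.0829 pm
Minimum final energy: E'_min = hc/λ'_max = 34.3609 keV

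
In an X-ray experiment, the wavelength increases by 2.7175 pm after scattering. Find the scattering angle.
96.89°

From the Compton formula Δλ = λ_C(1 - cos θ), we can solve for θ:

cos θ = 1 - Δλ/λ_C

Given:
- Δλ = 2.7175 pm
- λ_C = h/(m_e·c) ≈ 2.42631024 pm

cos θ = 1 - 2.7175/2.42631024
cos θ = 1 - 1.120013
cos θ = -0.120013

θ = arccos(-0.120013)
θ = 96.89°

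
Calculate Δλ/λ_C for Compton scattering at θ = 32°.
0.1520 λ_C

The Compton shift formula is:
Δλ = λ_C(1 - cos θ)

Dividing both sides by λ_C:
Δλ/λ_C = 1 - cos θ

For θ = 32°:
Δλ/λ_C = 1 - cos(32°)
Δλ/λ_C = 1 - 0.8480
Δλ/λ_C = 0.1520

This means the shift is 0.1520 × λ_C = 0.3687 pm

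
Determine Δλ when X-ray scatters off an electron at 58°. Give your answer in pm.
1.1406 pm

Using the Compton scattering formula:
Δλ = λ_C(1 - cos θ)

where λ_C = h/(m_e·c) ≈ 2.4263 pm is the Compton wavelength of an electron.

For θ = 58°:
cos(58°) = 0.5299
1 - cos(58°) = 0.4701

Δλ = 2.4263 × 0.4701
Δλ = 1.1406 pm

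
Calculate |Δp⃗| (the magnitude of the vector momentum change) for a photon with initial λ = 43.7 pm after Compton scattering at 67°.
1.6469e-23 kg·m/s

Photon momentum magnitude is p = h/λ.

Initial momentum:
p₀ = h/λ = 6.6261e-34/4.3700e-11 = 1.5163e-23 kg·m/s

After scattering:
λ' = λ + Δλ = 43.7 + 1.4783 = 45.1783 pm
p' = h/λ' = 6.6261e-34/4.5178e-11 = 1.4666e-23 kg·m/s

Momentum is a vector; the scattered photon's direction makes angle θ = 67° with the incident direction. The magnitude of the vector change Δp⃗ = p⃗₀ − p⃗' is found from the law of cosines:
|Δp⃗|² = p₀² + p'² − 2p₀p'cos θ
|Δp⃗|² = (1.5163e-23)² + (1.4666e-23)² − 2·1.5163e-23·1.4666e-23·cos(67°)
|Δp⃗| = 1.6469e-23 kg·m/s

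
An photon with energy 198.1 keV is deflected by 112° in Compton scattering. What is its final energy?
129.2325 keV

First convert energy to wavelength:
λ = hc/E, with hc ≈ 1239.842 keV·pm (i.e. 1239.842 eV·nm)

For E = 198.1 keV = 198100 eV:
λ = 1239.842 keV·pm / 198.1 keV
λ = 6.2587 pm

Calculate the Compton shift:
Δλ = λ_C(1 - cos(112°)) = 2.4263 × 1.3746
Δλ = 3.3352 pm

Final wavelength:
λ' = 6.2587 + 3.3352 = 9.5939 pm

Final energy:
E' = hc/λ' = 1239.842 / 9.5939 = 129.2325 keV

(Intermediate values are shown rounded; full precision is carried through to the final answer.)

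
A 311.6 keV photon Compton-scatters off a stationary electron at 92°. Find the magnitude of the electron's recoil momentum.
1.9835e-22 kg·m/s

The electron is initially at rest, so by conservation of momentum:
p⃗_e = p⃗₀ − p⃗'  (incident photon momentum minus scattered photon momentum)

Photon momentum magnitudes (p = h/λ = E/c):
λ₀ = hc/E₀ = 3.9790 pm → p₀ = h/λ₀ = 1.6653e-22 kg·m/s
Δλ = λ_C(1 − cos 92°) = 2.5110 pm
λ' = 6.4899 pm → p' = h/λ' = 1.0210e-22 kg·m/s

The scattered photon makes angle θ = 92° with the incident direction, so by the law of cosines:
|p⃗_e|² = p₀² + p'² − 2p₀p'cos θ
|p⃗_e|² = (1.6653e-22)² + (1.0210e-22)² − 2·1.6653e-22·1.0210e-22·cos(92°)
|p⃗_e| = 1.9835e-22 kg·m/s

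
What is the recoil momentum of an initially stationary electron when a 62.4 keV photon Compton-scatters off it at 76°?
3.9386e-23 kg·m/s

The electron is initially at rest, so by conservation of momentum:
p⃗_e = p⃗₀ − p⃗'  (incident photon momentum minus scattered photon momentum)

Photon momentum magnitudes (p = h/λ = E/c):
λ₀ = hc/E₀ = 19.8693 pm → p₀ = h/λ₀ = 3.3348e-23 kg·m/s
Δλ = λ_C(1 − cos 76°) = 1.8393 pm
λ' = 21.7086 pm → p' = h/λ' = 3.0523e-23 kg·m/s

The scattered photon makes angle θ = 76° with the incident direction, so by the law of cosines:
|p⃗_e|² = p₀² + p'² − 2p₀p'cos θ
|p⃗_e|² = (3.3348e-23)² + (3.0523e-23)² − 2·3.3348e-23·3.0523e-23·cos(76°)
|p⃗_e| = 3.9386e-23 kg·m/s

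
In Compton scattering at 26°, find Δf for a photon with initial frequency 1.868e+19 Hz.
2.815e+17 Hz (decrease)

Convert frequency to wavelength (c = 299792458 m/s):
λ₀ = c/f₀ = 299792458/1.868e+19 = 1.6048847e-11 m = 16.0488 pm

Calculate Compton shift:
Δλ = λ_C(1 - cos(26°)) = 0.2456 pm

Final wavelength:
λ' = λ₀ + Δλ = 16.0488 + 0.2456 = 16.2944 pm

Final frequency:
f' = c/λ' = 299792458/1.6294404e-11 = 1.8398492e+19 Hz

Frequency shift (decrease):
Δf = f₀ - f' = 1.868e+19 - 1.8398492e+19 = 2.815e+17 Hz

(Intermediate values are shown rounded; full precision is carried through to the final answer.)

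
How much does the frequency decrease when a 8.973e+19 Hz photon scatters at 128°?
4.844e+19 Hz (decrease)

Convert frequency to wavelength (c = 299792458 m/s):
λ₀ = c/f₀ = 299792458/8.973e+19 = 3.3410505e-12 m = 3.3411 pm

Calculate Compton shift:
Δλ = λ_C(1 - cos(128°)) = 3.9201 pm

Final wavelength:
λ' = λ₀ + Δλ = 3.3411 + 3.9201 = 7.2611 pm

Final frequency:
f' = c/λ' = 299792458/7.2611464e-12 = 4.1287207e+19 Hz

Frequency shift (decrease):
Δf = f₀ - f' = 8.973e+19 - 4.1287207e+19 = 4.844e+19 Hz

(Intermediate values are shown rounded; full precision is carried through to the final answer.)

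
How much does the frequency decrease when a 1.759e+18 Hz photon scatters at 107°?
3.178e+16 Hz (decrease)

Convert frequency to wavelength (c = 299792458 m/s):
λ₀ = c/f₀ = 299792458/1.759e+18 = 1.7043346e-10 m = 170.4335 pm

Calculate Compton shift:
Δλ = λ_C(1 - cos(107°)) = 3.1357 pm

Final wavelength:
λ' = λ₀ + Δλ = 170.4335 + 3.1357 = 173.5692 pm

Final frequency:
f' = c/λ' = 299792458/1.7356916e-10 = 1.7272220e+18 Hz

Frequency shift (decrease):
Δf = f₀ - f' = 1.759e+18 - 1.7272220e+18 = 3.178e+16 Hz

(Intermediate values are shown rounded; full precision is carried through to the final answer.)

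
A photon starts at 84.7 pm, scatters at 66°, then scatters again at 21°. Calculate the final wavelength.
86.3006 pm

Apply Compton shift twice:

First scattering at θ₁ = 66°:
Δλ₁ = λ_C(1 - cos(66°))
Δλ₁ = 2.4263 × 0.5933
Δλ₁ = 1.4394 pm

After first scattering:
λ₁ = 84.7 + 1.4394 = 86.1394 pm

Second scattering at θ₂ = 21°:
Δλ₂ = λ_C(1 - cos(21°))
Δλ₂ = 2.4263 × 0.0664
Δλ₂ = 0.1612 pm

Final wavelength:
λ₂ = 86.1394 + 0.1612 = 86.3006 pm

Total shift: Δλ_total = 1.4394 + 0.1612 = 1.6006 pm

(Intermediate values are shown rounded; full precision is carried through to the final answer.)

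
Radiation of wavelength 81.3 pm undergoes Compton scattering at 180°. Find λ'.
86.1526 pm

Using the Compton formula: λ' = λ + λ_C(1 − cos θ)

For θ = 180°, cos θ = -1 (exact) = -1.0000, so:
1 − cos 180° = 1 − (-1) = 2.0000

Δλ = λ_C × 2.0000 = 2.4263 × 2.0000 = 4.8526 pm

λ' = 81.3 + 4.8526 = 86.1526 pm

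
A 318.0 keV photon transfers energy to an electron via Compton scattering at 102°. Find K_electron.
136.4617 keV

By energy conservation: K_e = E_initial - E_final

First find the scattered photon energy:
Initial wavelength: λ = hc/E = 3.8989 pm
Compton shift: Δλ = λ_C(1 - cos(102°)) = 2.9308 pm
Final wavelength: λ' = 3.8989 + 2.9308 = 6.8296 pm
Final photon energy: E' = hc/λ' = 181.5383 keV

Electron kinetic energy:
K_e = E - E' = 318.0000 - 181.5383 = 136.4617 keV

(Intermediate values are shown rounded; full precision is carried through to the final answer.)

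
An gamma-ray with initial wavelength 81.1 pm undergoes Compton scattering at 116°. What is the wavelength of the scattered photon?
84.5899 pm

Using the Compton scattering formula:
λ' = λ + Δλ = λ + λ_C(1 - cos θ)

Given:
- Initial wavelength λ = 81.1 pm
- Scattering angle θ = 116°
- Compton wavelength λ_C ≈ 2.4263 pm

Calculate the shift:
Δλ = 2.4263 × (1 - cos(116°))
Δλ = 2.4263 × 1.4384
Δλ = 3.4899 pm

Final wavelength:
λ' = 81.1 + 3.4899 = 84.5899 pm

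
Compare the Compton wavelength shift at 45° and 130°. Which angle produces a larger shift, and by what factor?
130° produces the larger shift by a factor of 5.609

Calculate both shifts using Δλ = λ_C(1 - cos θ):

For θ₁ = 45°:
Δλ₁ = 2.4263 × (1 - cos(45°))
Δλ₁ = 2.4263 × 0.2929
Δλ₁ = 0.7106 pm

For θ₂ = 130°:
Δλ₂ = 2.4263 × (1 - cos(130°))
Δλ₂ = 2.4263 × 1.6428
Δλ₂ = 3.9859 pm

The 130° angle produces the larger shift.
Ratio: 3.9859/0.7106 = 5.609

(Intermediate values are shown rounded; full precision is carried through to the final answer.)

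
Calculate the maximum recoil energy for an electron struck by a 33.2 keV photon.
3.8179 keV

Maximum energy transfer occurs at θ = 180° (backscattering).

Initial photon: E₀ = 33.2 keV → λ₀ = 37.3446 pm

Maximum Compton shift (at 180°):
Δλ_max = 2λ_C = 2 × 2.4263 = 4.8526 pm

Final wavelength:
λ' = 37.3446 + 4.8526 = 42.1973 pm

Minimum photon energy (maximum energy to electron):
E'_min = hc/λ' = 29.3821 keV

Maximum electron kinetic energy:
K_max = E₀ - E'_min = 33.2000 - 29.3821 = 3.8179 keV

(Intermediate values are shown rounded; full precision is carried through to the final answer.)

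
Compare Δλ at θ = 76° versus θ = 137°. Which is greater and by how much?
137° produces the larger shift by a factor of 2.284

Calculate both shifts using Δλ = λ_C(1 - cos θ):

For θ₁ = 76°:
Δλ₁ = 2.4263 × (1 - cos(76°))
Δλ₁ = 2.4263 × 0.7581
Δλ₁ = 1.8393 pm

For θ₂ = 137°:
Δλ₂ = 2.4263 × (1 - cos(137°))
Δλ₂ = 2.4263 × 1.7314
Δλ₂ = 4.2008 pm

The 137° angle produces the larger shift.
Ratio: 4.2008/1.8393 = 2.284

(Intermediate values are shown rounded; full precision is carried through to the final answer.)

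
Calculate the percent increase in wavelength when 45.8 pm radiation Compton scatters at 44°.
1.4868%

Calculate the Compton shift:
Δλ = λ_C(1 - cos(44°))
Δλ = 2.4263 × (1 - cos(44°))
Δλ = 2.4263 × 0.2807
Δλ = 0.6810 pm

Percentage change:
(Δλ/λ₀) × 100 = (0.6810/45.8) × 100
= 1.4868%

(Intermediate values are shown rounded; full precision is carried through to the final answer.)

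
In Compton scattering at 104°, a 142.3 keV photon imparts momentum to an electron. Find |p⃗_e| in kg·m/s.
1.0515e-22 kg·m/s

The electron is initially at rest, so by conservation of momentum:
p⃗_e = p⃗₀ − p⃗'  (incident photon momentum minus scattered photon momentum)

Photon momentum magnitudes (p = h/λ = E/c):
λ₀ = hc/E₀ = 8.7129 pm → p₀ = h/λ₀ = 7.6049e-23 kg·m/s
Δλ = λ_C(1 − cos 104°) = 3.0133 pm
λ' = 11.7262 pm → p' = h/λ' = 5.6507e-23 kg·m/s

The scattered photon makes angle θ = 104° with the incident direction, so by the law of cosines:
|p⃗_e|² = p₀² + p'² − 2p₀p'cos θ
|p⃗_e|² = (7.6049e-23)² + (5.6507e-23)² − 2·7.6049e-23·5.6507e-23·cos(104°)
|p⃗_e| = 1.0515e-22 kg·m/s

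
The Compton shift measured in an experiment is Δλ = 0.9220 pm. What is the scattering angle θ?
51.68°

From the Compton formula Δλ = λ_C(1 - cos θ), we can solve for θ:

cos θ = 1 - Δλ/λ_C

Given:
- Δλ = 0.9220 pm
- λ_C = h/(m_e·c) ≈ 2.42631024 pm

cos θ = 1 - 0.9220/2.42631024
cos θ = 1 - 0.380001
cos θ = 0.619999

θ = arccos(0.619999)
θ = 51.68°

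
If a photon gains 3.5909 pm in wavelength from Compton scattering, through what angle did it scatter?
118.68°

From the Compton formula Δλ = λ_C(1 - cos θ), we can solve for θ:

cos θ = 1 - Δλ/λ_C

Given:
- Δλ = 3.5909 pm
- λ_C = h/(m_e·c) ≈ 2.42631024 pm

cos θ = 1 - 3.5909/2.42631024
cos θ = 1 - 1.479984
cos θ = -0.479984

θ = arccos(-0.479984)
θ = 118.68°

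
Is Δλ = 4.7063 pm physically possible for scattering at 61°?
No, inconsistent

Calculate the expected shift for θ = 61°:

Δλ_expected = λ_C(1 - cos(61°))
Δλ_expected = 2.4263 × (1 - cos(61°))
Δλ_expected = 2.4263 × 0.5152
Δλ_expected = 1.2500 pm

Given shift: 4.7063 pm
Expected shift: 1.2500 pm
Difference: 3.4563 pm

The values do not match. The given shift corresponds to θ ≈ 160.0°, not 61°.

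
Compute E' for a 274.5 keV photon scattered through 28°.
258.2609 keV

First convert energy to wavelength:
λ = hc/E, with hc ≈ 1239.842 keV·pm (i.e. 1239.842 eV·nm)

For E = 274.5 keV = 274500 eV:
λ = 1239.842 keV·pm / 274.5 keV
λ = 4.5167 pm

Calculate the Compton shift:
Δλ = λ_C(1 - cos(28°)) = 2.4263 × 0.1171
Δλ = 0.2840 pm

Final wavelength:
λ' = 4.5167 + 0.2840 = 4.8007 pm

Final energy:
E' = hc/λ' = 1239.842 / 4.8007 = 258.2609 keV

(Intermediate values are shown rounded; full precision is carried through to the final answer.)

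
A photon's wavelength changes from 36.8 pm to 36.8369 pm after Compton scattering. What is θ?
10.01°

First find the wavelength shift:
Δλ = λ' - λ = 36.8369 - 36.8 = 0.0369 pm

Using Δλ = λ_C(1 - cos θ), with λ_C = h/(m_e·c) ≈ 2.42631024 pm:
cos θ = 1 - Δλ/λ_C
cos θ = 1 - 0.0369/2.42631024
cos θ = 0.984792

θ = arccos(0.984792)
θ = 10.01°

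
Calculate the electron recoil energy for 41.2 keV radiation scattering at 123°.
4.5628 keV

By energy conservation: K_e = E_initial - E_final

First find the scattered photon energy:
Initial wavelength: λ = hc/E = 30.0933 pm
Compton shift: Δλ = λ_C(1 - cos(123°)) = 3.7478 pm
Final wavelength: λ' = 30.0933 + 3.7478 = 33.8410 pm
Final photon energy: E' = hc/λ' = 36.6372 keV

Electron kinetic energy:
K_e = E - E' = 41.2000 - 36.6372 = 4.5628 keV

(Intermediate values are shown rounded; full precision is carried through to the final answer.)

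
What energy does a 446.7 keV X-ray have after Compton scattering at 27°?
407.8414 keV

First convert energy to wavelength:
λ = hc/E, with hc ≈ 1239.842 keV·pm (i.e. 1239.842 eV·nm)

For E = 446.7 keV = 446700 eV:
λ = 1239.842 keV·pm / 446.7 keV
λ = 2.7756 pm

Calculate the Compton shift:
Δλ = λ_C(1 - cos(27°)) = 2.4263 × 0.1090
Δλ = 0.2645 pm

Final wavelength:
λ' = 2.7756 + 0.2645 = 3.0400 pm

Final energy:
E' = hc/λ' = 1239.842 / 3.0400 = 407.8414 keV

(Intermediate values are shown rounded; full precision is carried through to the final answer.)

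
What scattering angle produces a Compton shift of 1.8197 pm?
75.52°

From the Compton formula Δλ = λ_C(1 - cos θ), we can solve for θ:

cos θ = 1 - Δλ/λ_C

Given:
- Δλ = 1.8197 pm
- λ_C = h/(m_e·c) ≈ 2.42631024 pm

cos θ = 1 - 1.8197/2.42631024
cos θ = 1 - 0.749987
cos θ = 0.250013

θ = arccos(0.250013)
θ = 75.52°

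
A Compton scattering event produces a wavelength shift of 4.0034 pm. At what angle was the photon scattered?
130.54°

From the Compton formula Δλ = λ_C(1 - cos θ), we can solve for θ:

cos θ = 1 - Δλ/λ_C

Given:
- Δλ = 4.0034 pm
- λ_C = h/(m_e·c) ≈ 2.42631024 pm

cos θ = 1 - 4.0034/2.42631024
cos θ = 1 - 1.649995
cos θ = -0.649995

θ = arccos(-0.649995)
θ = 130.54°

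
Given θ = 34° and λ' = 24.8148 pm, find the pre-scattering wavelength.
24.4000 pm

From λ' = λ + Δλ, we have λ = λ' - Δλ

First calculate the Compton shift:
Δλ = λ_C(1 - cos θ)
Δλ = 2.4263 × (1 - cos(34°))
Δλ = 2.4263 × 0.1710
Δλ = 0.4148 pm

Initial wavelength:
λ = λ' - Δλ
λ = 24.8148 - 0.4148
λ = 24.4000 pm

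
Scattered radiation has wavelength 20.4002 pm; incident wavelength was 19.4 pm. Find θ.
54.00°

First find the wavelength shift:
Δλ = λ' - λ = 20.4002 - 19.4 = 1.0002 pm

Using Δλ = λ_C(1 - cos θ), with λ_C = h/(m_e·c) ≈ 2.42631024 pm:
cos θ = 1 - Δλ/λ_C
cos θ = 1 - 1.0002/2.42631024
cos θ = 0.587769

θ = arccos(0.587769)
θ = 54.00°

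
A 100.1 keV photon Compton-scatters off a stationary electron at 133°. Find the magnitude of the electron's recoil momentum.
8.6123e-23 kg·m/s

The electron is initially at rest, so by conservation of momentum:
p⃗_e = p⃗₀ − p⃗'  (incident photon momentum minus scattered photon momentum)

Photon momentum magnitudes (p = h/λ = E/c):
λ₀ = hc/E₀ = 12.3860 pm → p₀ = h/λ₀ = 5.3496e-23 kg·m/s
Δλ = λ_C(1 − cos 133°) = 4.0810 pm
λ' = 16.4671 pm → p' = h/λ' = 4.0238e-23 kg·m/s

The scattered photon makes angle θ = 133° with the incident direction, so by the law of cosines:
|p⃗_e|² = p₀² + p'² − 2p₀p'cos θ
|p⃗_e|² = (5.3496e-23)² + (4.0238e-23)² − 2·5.3496e-23·4.0238e-23·cos(133°)
|p⃗_e| = 8.6123e-23 kg·m/s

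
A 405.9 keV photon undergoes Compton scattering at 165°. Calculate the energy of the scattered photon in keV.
158.4565 keV

First convert energy to wavelength:
λ = hc/E, with hc ≈ 1239.842 keV·pm (i.e. 1239.842 eV·nm)

For E = 405.9 keV = 405900 eV:
λ = 1239.842 keV·pm / 405.9 keV
λ = 3.0546 pm

Calculate the Compton shift:
Δλ = λ_C(1 - cos(165°)) = 2.4263 × 1.9659
Δλ = 4.7699 pm

Final wavelength:
λ' = 3.0546 + 4.7699 = 7.8245 pm

Final energy:
E' = hc/λ' = 1239.842 / 7.8245 = 158.4565 keV

(Intermediate values are shown rounded; full precision is carried through to the final answer.)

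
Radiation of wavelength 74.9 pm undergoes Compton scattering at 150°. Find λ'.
79.4276 pm

Using the Compton formula: λ' = λ + λ_C(1 − cos θ)

For θ = 150°, cos θ = -√3/2 (exact) ≈ -0.8660, so:
1 − cos 150° = 1 − (-√3/2) ≈ 1.8660

Δλ = λ_C × 1.8660 = 2.4263 × 1.8660 = 4.5276 pm

λ' = 74.9 + 4.5276 = 79.4276 pm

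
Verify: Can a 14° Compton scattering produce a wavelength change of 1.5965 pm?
No, inconsistent

Calculate the expected shift for θ = 14°:

Δλ_expected = λ_C(1 - cos(14°))
Δλ_expected = 2.4263 × (1 - cos(14°))
Δλ_expected = 2.4263 × 0.0297
Δλ_expected = 0.0721 pm

Given shift: 1.5965 pm
Expected shift: 0.0721 pm
Difference: 1.5244 pm

The values do not match. The given shift corresponds to θ ≈ 70.0°, not 14°.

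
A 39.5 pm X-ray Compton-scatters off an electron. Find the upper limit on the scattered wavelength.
44.3526 pm (at θ = 180°)

The Compton shift is Δλ = λ_C(1 − cos θ).

Since cos θ ranges from −1 to 1, the factor (1 − cos θ) ranges from 0 to 2; the maximum shift occurs at θ = 180° (backscattering):
Δλ_max = 2λ_C = 2 × 2.4263 pm = 4.8526 pm

Maximum scattered wavelength:
λ'_max = λ₀ + Δλ_max = 39.5 + 4.8526 = 44.3526 pm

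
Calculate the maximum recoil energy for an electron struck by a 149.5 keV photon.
55.1859 keV

Maximum energy transfer occurs at θ = 180° (backscattering).

Initial photon: E₀ = 149.5 keV → λ₀ = 8.2933 pm

Maximum Compton shift (at 180°):
Δλ_max = 2λ_C = 2 × 2.4263 = 4.8526 pm

Final wavelength:
λ' = 8.2933 + 4.8526 = 13.1459 pm

Minimum photon energy (maximum energy to electron):
E'_min = hc/λ' = 94.3141 keV

Maximum electron kinetic energy:
K_max = E₀ - E'_min = 149.5000 - 94.3141 = 55.1859 keV

(Intermediate values are shown rounded; full precision is carried through to the final answer.)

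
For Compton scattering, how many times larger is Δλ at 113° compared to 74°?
113° produces the larger shift by a factor of 1.920

Calculate both shifts using Δλ = λ_C(1 - cos θ):

For θ₁ = 74°:
Δλ₁ = 2.4263 × (1 - cos(74°))
Δλ₁ = 2.4263 × 0.7244
Δλ₁ = 1.7575 pm

For θ₂ = 113°:
Δλ₂ = 2.4263 × (1 - cos(113°))
Δλ₂ = 2.4263 × 1.3907
Δλ₂ = 3.3743 pm

The 113° angle produces the larger shift.
Ratio: 3.3743/1.7575 = 1.920

(Intermediate values are shown rounded; full precision is carried through to the final answer.)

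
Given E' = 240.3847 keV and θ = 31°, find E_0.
257.7000 keV

Convert final energy to wavelength (hc ≈ 1239.842 keV·pm):
λ' = hc/E' = 1239.842 / 240.3847 = 5.1577 pm

Calculate the Compton shift:
Δλ = λ_C(1 - cos(31°))
Δλ = 2.4263 × (1 - cos(31°))
Δλ = 0.3466 pm

Initial wavelength:
λ = λ' - Δλ = 5.1577 - 0.3466 = 4.8112 pm

Initial energy:
E = hc/λ = 1239.842 / 4.8112 = 257.7000 keV

(Intermediate values are shown rounded; full precision is carried through to the final answer.)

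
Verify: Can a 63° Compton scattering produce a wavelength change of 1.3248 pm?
Yes, consistent

Calculate the expected shift for θ = 63°:

Δλ_expected = λ_C(1 - cos(63°))
Δλ_expected = 2.4263 × (1 - cos(63°))
Δλ_expected = 2.4263 × 0.5460
Δλ_expected = 1.3248 pm

Given shift: 1.3248 pm
Expected shift: 1.3248 pm
Difference: 0.0000 pm

The values match. This is consistent with Compton scattering at the stated angle.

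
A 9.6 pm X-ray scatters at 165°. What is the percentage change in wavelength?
49.6869%

Calculate the Compton shift:
Δλ = λ_C(1 - cos(165°))
Δλ = 2.4263 × (1 - cos(165°))
Δλ = 2.4263 × 1.9659
Δλ = 4.7699 pm

Percentage change:
(Δλ/λ₀) × 100 = (4.7699/9.6) × 100
= 49.6869%

(Intermediate values are shown rounded; full precision is carried through to the final answer.)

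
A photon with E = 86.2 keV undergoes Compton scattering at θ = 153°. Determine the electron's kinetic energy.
20.8471 keV

By energy conservation: K_e = E_initial - E_final

First find the scattered photon energy:
Initial wavelength: λ = hc/E = 14.3833 pm
Compton shift: Δλ = λ_C(1 - cos(153°)) = 4.5882 pm
Final wavelength: λ' = 14.3833 + 4.5882 = 18.9715 pm
Final photon energy: E' = hc/λ' = 65.3529 keV

Electron kinetic energy:
K_e = E - E' = 86.2000 - 65.3529 = 20.8471 keV

(Intermediate values are shown rounded; full precision is carried through to the final answer.)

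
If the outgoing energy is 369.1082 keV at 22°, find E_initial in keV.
389.6000 keV

Convert final energy to wavelength (hc ≈ 1239.842 keV·pm):
λ' = hc/E' = 1239.842 / 369.1082 = 3.3590 pm

Calculate the Compton shift:
Δλ = λ_C(1 - cos(22°))
Δλ = 2.4263 × (1 - cos(22°))
Δλ = 0.1767 pm

Initial wavelength:
λ = λ' - Δλ = 3.3590 - 0.1767 = 3.1823 pm

Initial energy:
E = hc/λ = 1239.842 / 3.1823 = 389.6000 keV

(Intermediate values are shown rounded; full precision is carried through to the final answer.)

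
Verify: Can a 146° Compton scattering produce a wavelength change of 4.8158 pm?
No, inconsistent

Calculate the expected shift for θ = 146°:

Δλ_expected = λ_C(1 - cos(146°))
Δλ_expected = 2.4263 × (1 - cos(146°))
Δλ_expected = 2.4263 × 1.8290
Δλ_expected = 4.4378 pm

Given shift: 4.8158 pm
Expected shift: 4.4378 pm
Difference: 0.3779 pm

The values do not match. The given shift corresponds to θ ≈ 170.0°, not 146°.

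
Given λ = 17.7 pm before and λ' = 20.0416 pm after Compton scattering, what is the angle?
88.00°

First find the wavelength shift:
Δλ = λ' - λ = 20.0416 - 17.7 = 2.3416 pm

Using Δλ = λ_C(1 - cos θ), with λ_C = h/(m_e·c) ≈ 2.42631024 pm:
cos θ = 1 - Δλ/λ_C
cos θ = 1 - 2.3416/2.42631024
cos θ = 0.034913

θ = arccos(0.034913)
θ = 88.00°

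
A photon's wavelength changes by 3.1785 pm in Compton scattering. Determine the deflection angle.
108.06°

From the Compton formula Δλ = λ_C(1 - cos θ), we can solve for θ:

cos θ = 1 - Δλ/λ_C

Given:
- Δλ = 3.1785 pm
- λ_C = h/(m_e·c) ≈ 2.42631024 pm

cos θ = 1 - 3.1785/2.42631024
cos θ = 1 - 1.310014
cos θ = -0.310014

θ = arccos(-0.310014)
θ = 108.06°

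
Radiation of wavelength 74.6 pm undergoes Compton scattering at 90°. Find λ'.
77.0263 pm

Using the Compton formula: λ' = λ + λ_C(1 − cos θ)

For θ = 90°, cos θ = 0 (exact) = 0.0000, so:
1 − cos 90° = 1 − (0) = 1.0000

Δλ = λ_C × 1.0000 = 2.4263 × 1.0000 = 2.4263 pm

λ' = 74.6 + 2.4263 = 77.0263 pm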